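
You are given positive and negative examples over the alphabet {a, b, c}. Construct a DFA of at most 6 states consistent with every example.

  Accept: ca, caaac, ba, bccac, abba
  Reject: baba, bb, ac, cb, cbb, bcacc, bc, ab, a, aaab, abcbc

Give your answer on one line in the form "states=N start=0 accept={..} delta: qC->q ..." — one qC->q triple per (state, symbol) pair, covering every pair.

State merging on the prefix tree: take the shortest (then alphabetical) example prefix whose next move is undefined and point that move at state 0, else 1, else 2, ...; a target is out if some Accept/Reject pair would then sit in one state with the same input left (inseparable). If every existing state is out, open a new one.
a: 0a undefined. 0a->0: ok.
b: 0b undefined. 0b->0: no, ba/baba meet in 0. Open state 1: 0b->1.
c: 0c undefined. 0c->0: no, ca/ac meet in 0. 0c->1: ok.
ba: 1a undefined. 1a->0: no, ca/baba meet in 0. 1a->1: no, ca/ac meet in 1. Open state 2: 1a->2.
bb: 1b undefined. 1b->0: no, abba/bb meet in 0. 1b->1: ok.
bc: 1c undefined. 1c->0: ok.
bab: 2b undefined. 2b->0: ok.
caa: 2a undefined. 2a->0: no, caaac/bb meet in 1. 2a->1: ok.
bccac: 2c undefined. 2c->0: no, caaac/baba meet in 0. 2c->1: no, caaac/bb meet in 1. 2c->2: ok.
All examples now run through 3 states with every (state, symbol) defined. Accept strings end in {2}, Reject strings end in {0,1}; accept={2}.

states=3 start=0 accept={2} delta: 0a->0 0b->1 0c->1 1a->2 1b->1 1c->0 2a->1 2b->0 2c->2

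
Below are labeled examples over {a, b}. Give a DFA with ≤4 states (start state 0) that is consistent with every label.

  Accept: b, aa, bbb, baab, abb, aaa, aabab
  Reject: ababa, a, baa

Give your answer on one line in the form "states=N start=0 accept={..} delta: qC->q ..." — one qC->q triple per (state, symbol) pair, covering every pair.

State merging on the prefix tree: take the shortest (then alphabetical) example prefix whose next move is undefined and point that move at state 0, else 1, else 2, ...; a target is out if some Accept/Reject pair would then sit in one state with the same input left (inseparable). If every existing state is out, open a new one.
a: 0a undefined. 0a->0: no, aa/a meet in 0. Open state 1: 0a->1.
b: 0b undefined. 0b->0: no, aa/baa meet in 1 with "a" left. 0b->1: no, b/a meet in 1. Open state 2: 0b->2.
aa: 1a undefined. 1a->0: no, aaa/a meet in 1. 1a->1: no, aa/a meet in 1. 1a->2: ok.
ab: 1b undefined. 1b->0: ok.
ba: 2a undefined. 2a->0: ok.
bb: 2b undefined. 2b->0: ok.
All examples now run through 3 states with every (state, symbol) defined. Accept strings end in {0,2}, Reject strings end in {1}; accept={0,2}.

states=3 start=0 accept={0,2} delta: 0a->1 0b->2 1a->2 1b->0 2a->0 2b->0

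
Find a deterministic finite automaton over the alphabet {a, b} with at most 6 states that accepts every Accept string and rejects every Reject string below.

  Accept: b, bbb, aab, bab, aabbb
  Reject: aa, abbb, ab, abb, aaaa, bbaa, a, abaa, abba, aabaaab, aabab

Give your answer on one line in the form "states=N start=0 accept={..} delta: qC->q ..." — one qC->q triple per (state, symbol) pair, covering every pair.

Grow the machine one transition at a time. Run the examples from 0; the earliest place one falls off (shortest prefix, ties alphabetical) gets sent to the lowest-numbered state that keeps every Accept/Reject pair distinguishable — a pair clashes when both reach the same state with identical unread suffix — and to a fresh state only if none does.
a: 0a undefined. 0a->0: no, b/ab meet in 0 with "b" left. Open state 1: 0a->1.
b: 0b undefined. 0b->0: no, bab/ab meet in 1 with "b" left. 0b->1: no, b/a meet in 1. Open state 2: 0b->2.
aa: 1a undefined. 1a->0: no, bab/aabab meet in 2 with "ab" left. 1a->1: no, aab/ab meet in 1 with "b" left. 1a->2: no, b/aa meet in 2. Open state 3: 1a->3.
ab: 1b undefined. 1b->0: no, b/abb meet in 2. 1b->1: ok.
ba: 2a undefined. 2a->0: ok.
bb: 2b undefined. 2b->0: ok.
aaa: 3a undefined. 3a->0: ok.
aab: 3b undefined. 3b->0: no, b/aabaaab meet in 2. 3b->1: no, aab/abbb meet in 1. 3b->2: no, b/aabaaab meet in 2. 3b->3: no, b/aabab meet in 2. Open state 4: 3b->4.
aaba: 4a undefined. 4a->0: no, b/aabab meet in 2. 4a->1: no, b/aabaaab meet in 2. 4a->2: ok.
aabb: 4b undefined. 4b->0: ok.
All examples now run through 5 states with every (state, symbol) defined. Accept strings end in {2,4}, Reject strings end in {0,1,3}; accept={2,4}.

states=5 start=0 accept={2,4} delta: 0a->1 0b->2 1a->3 1b->1 2a->0 2b->0 3a->0 3b->4 4a->2 4b->0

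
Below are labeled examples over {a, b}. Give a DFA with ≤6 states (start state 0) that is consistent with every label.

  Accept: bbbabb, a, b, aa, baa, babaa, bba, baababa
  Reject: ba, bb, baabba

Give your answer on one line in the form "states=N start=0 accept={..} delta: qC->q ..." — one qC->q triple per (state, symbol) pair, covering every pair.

State merging on the prefix tree: take the shortest (then alphabetical) example prefix whose next move is undefined and point that move at state 0, else 1, else 2, ...; a target is out if some Accept/Reject pair would then sit in one state with the same input left (inseparable). If every existing state is out, open a new one.
a: 0a undefined. 0a->0: ok.
b: 0b undefined. 0b->0: no, bbbabb/ba meet in 0. Open state 1: 0b->1.
ba: 1a undefined. 1a->0: no, a/ba meet in 0. 1a->1: no, b/ba meet in 1. Open state 2: 1a->2.
bb: 1b undefined. 1b->0: no, a/bb meet in 0. 1b->1: no, b/bb meet in 1. 1b->2: ok.
baa: 2a undefined. 2a->0: no, a/baabba meet in 0. 2a->1: ok.
bab: 2b undefined. 2b->0: no, bbbabb/ba meet in 2. 2b->1: no, bbbabb/ba meet in 2. 2b->2: no, bbbabb/ba meet in 2. Open state 3: 2b->3.
baba: 3a undefined. 3a->0: no, bbbabb/ba meet in 2. 3a->1: no, b/baabba meet in 1. 3a->2: ok.
bbbabb: 3b undefined. 3b->0: ok.
All examples now run through 4 states with every (state, symbol) defined. Accept strings end in {0,1}, Reject strings end in {2}; accept={0,1}.

states=4 start=0 accept={0,1} delta: 0a->0 0b->1 1a->2 1b->2 2a->1 2b->3 3a->2 3b->0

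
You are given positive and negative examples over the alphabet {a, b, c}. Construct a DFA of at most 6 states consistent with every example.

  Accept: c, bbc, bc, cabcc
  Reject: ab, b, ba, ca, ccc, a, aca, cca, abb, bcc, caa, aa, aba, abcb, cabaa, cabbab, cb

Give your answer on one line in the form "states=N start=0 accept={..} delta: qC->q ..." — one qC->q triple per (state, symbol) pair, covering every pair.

State merging on the prefix tree: take the shortest (then alphabetical) example prefix whose next move is undefined and point that move at state 0, else 1, else 2, ...; a target is out if some Accept/Reject pair would then sit in one state with the same input left (inseparable). If every existing state is out, open a new one.
a: 0a undefined. 0a->0: ok.
b: 0b undefined. 0b->0: ok.
c: 0c undefined. 0c->0: no, c/ab meet in 0. Open state 1: 0c->1.
ca: 1a undefined. 1a->0: no, cabcc/bcc meet in 1 with "c" left. 1a->1: no, c/ca meet in 1. Open state 2: 1a->2.
cb: 1b undefined. 1b->0: ok.
cc: 1c undefined. 1c->0: no, c/ccc meet in 1. 1c->1: no, c/ccc meet in 1. 1c->2: ok.
caa: 2a undefined. 2a->0: ok.
cab: 2b undefined. 2b->0: no, cabcc/ca meet in 2. 2b->1: no, cabcc/ccc meet in 2 with "c" left. 2b->2: ok.
ccc: 2c undefined. 2c->0: ok.
All examples now run through 3 states with every (state, symbol) defined. Accept strings end in {1}, Reject strings end in {0,2}; accept={1}.

states=3 start=0 accept={1} delta: 0a->0 0b->0 0c->1 1a->2 1b->0 1c->2 2a->0 2b->2 2c->0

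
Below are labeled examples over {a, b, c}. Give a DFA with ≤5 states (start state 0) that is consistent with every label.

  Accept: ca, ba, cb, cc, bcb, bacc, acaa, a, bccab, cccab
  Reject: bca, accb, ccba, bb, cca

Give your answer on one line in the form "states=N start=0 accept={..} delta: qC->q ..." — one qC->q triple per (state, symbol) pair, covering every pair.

states=5 start=0 accept={0,4} delta: 0a->0 0b->1 0c->2 1a->0 1b->1 1c->3 2a->0 2b->0 2c->4 3a->1 3b->0 3c->4 4a->2 4b->3 4c->4

Fold the examples into a partial DFA from state 0: repeatedly fix the first undefined (state, symbol) met by the shortest-then-alphabetical prefix, trying targets in increasing order and rejecting any under which an Accept and a Reject string meet in one state with the same remainder; add a state when all current targets are rejected. Accepting states are where Accept strings end.
a: 0a undefined. 0a->0: ok.
b: 0b undefined. 0b->0: no, ca/bca meet in 0 with "ca" left. Open state 1: 0b->1.
c: 0c undefined. 0c->0: no, ca/cca meet in 0. 0c->1: no, cb/bb meet in 1 with "b" left. Open state 2: 0c->2.
ba: 1a undefined. 1a->0: ok.
bb: 1b undefined. 1b->0: no, ba/bb meet in 0. 1b->1: ok.
bc: 1c undefined. 1c->0: no, ba/bca meet in 0. 1c->1: no, ba/bca meet in 0. 1c->2: no, ca/bca meet in 2 with "a" left. Open state 3: 1c->3.
ca: 2a undefined. 2a->0: ok.
cb: 2b undefined. 2b->0: ok.
cc: 2c undefined. 2c->0: no, ca/ccba meet in 0. 2c->1: no, ca/ccba meet in 0. 2c->2: no, ca/accb meet in 0. 2c->3: no, bcb/accb meet in 3 with "b" left. Open state 4: 2c->4.
bca: 3a undefined. 3a->0: no, ca/bca meet in 0. 3a->1: ok.
bcb: 3b undefined. 3b->0: ok.
bcc: 3c undefined. 3c->0: no, bccab/bca meet in 1. 3c->1: no, bccab/bca meet in 1. 3c->2: no, bccab/bca meet in 1. 3c->3: no, bccab/bca meet in 1. 3c->4: ok.
cca: 4a undefined. 4a->0: no, ca/cca meet in 0. 4a->1: no, bccab/bca meet in 1. 4a->2: ok.
ccb: 4b undefined. 4b->0: no, ca/accb meet in 0. 4b->1: no, ca/ccba meet in 0. 4b->2: no, ca/ccba meet in 0. 4b->3: ok.
ccc: 4c undefined. 4c->0: no, cccab/bca meet in 1. 4c->1: no, cccab/bca meet in 1. 4c->2: no, cccab/bca meet in 1. 4c->3: no, cccab/bca meet in 1. 4c->4: ok.
All examples now run through 5 states with every (state, symbol) defined. Accept strings end in {0,4}, Reject strings end in {1,2,3}; accept={0,4}.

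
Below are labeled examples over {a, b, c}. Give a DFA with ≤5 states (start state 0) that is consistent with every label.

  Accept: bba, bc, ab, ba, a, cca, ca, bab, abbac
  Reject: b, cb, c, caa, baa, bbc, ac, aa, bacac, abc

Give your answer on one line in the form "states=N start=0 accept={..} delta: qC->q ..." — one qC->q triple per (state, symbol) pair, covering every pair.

State merging on the prefix tree: take the shortest (then alphabetical) example prefix whose next move is undefined and point that move at state 0, else 1, else 2, ...; a target is out if some Accept/Reject pair would then sit in one state with the same input left (inseparable). If every existing state is out, open a new one.
a: 0a undefined. 0a->0: no, bc/abc meet in 0 with "bc" left. Open state 1: 0a->1.
b: 0b undefined. 0b->0: no, bc/c meet in 0 with "c" left. 0b->1: no, bc/ac meet in 1 with "c" left. Open state 2: 0b->2.
c: 0c undefined. 0c->0: ok.
aa: 1a undefined. 1a->0: ok.
ab: 1b undefined. 1b->0: no, ab/c meet in 0. 1b->1: no, abbac/c meet in 0. 1b->2: no, bc/abc meet in 2 with "c" left. Open state 3: 1b->3.
ac: 1c undefined. 1c->0: ok.
ba: 2a undefined. 2a->0: no, ba/c meet in 0. 2a->1: ok.
bb: 2b undefined. 2b->0: ok.
bc: 2c undefined. 2c->0: no, bc/c meet in 0. 2c->1: ok.
abb: 3b undefined. 3b->0: no, abbac/c meet in 0. 3b->1: no, abbac/c meet in 0. 3b->2: no, abbac/c meet in 0. 3b->3: ok.
abc: 3c undefined. 3c->0: ok.
abba: 3a undefined. 3a->0: no, abbac/c meet in 0. 3a->1: no, abbac/c meet in 0. 3a->2: ok.
All examples now run through 4 states with every (state, symbol) defined. Accept strings end in {1,3}, Reject strings end in {0,2}; accept={1,3}.

states=4 start=0 accept={1,3} delta: 0a->1 0b->2 0c->0 1a->0 1b->3 1c->0 2a->1 2b->0 2c->1 3a->2 3b->3 3c->0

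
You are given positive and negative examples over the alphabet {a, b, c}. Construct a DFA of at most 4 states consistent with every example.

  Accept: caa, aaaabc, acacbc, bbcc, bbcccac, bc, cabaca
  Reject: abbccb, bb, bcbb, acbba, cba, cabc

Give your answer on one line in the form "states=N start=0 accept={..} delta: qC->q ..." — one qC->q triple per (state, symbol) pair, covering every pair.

states=3 start=0 accept={1,2} delta: 0a->0 0b->0 0c->1 1a->1 1b->2 1c->2 2a->0 2b->0 2c->0

Fold the examples into a partial DFA from state 0: repeatedly fix the first undefined (state, symbol) met by the shortest-then-alphabetical prefix, trying targets in increasing order and rejecting any under which an Accept and a Reject string meet in one state with the same remainder; add a state when all current targets are rejected. Accepting states are where Accept strings end.
a: 0a undefined. 0a->0: ok.
b: 0b undefined. 0b->0: ok.
c: 0c undefined. 0c->0: no, caa/abbccb meet in 0. Open state 1: 0c->1.
ca: 1a undefined. 1a->0: no, caa/bb meet in 0. 1a->1: ok.
cb: 1b undefined. 1b->0: no, caa/cabc meet in 1. 1b->1: no, caa/bcbb meet in 1. Open state 2: 1b->2.
cba: 2a undefined. 2a->0: ok.
acac: 1c undefined. 1c->0: no, bbcc/abbccb meet in 0. 1c->1: no, acacbc/cabc meet in 2 with "c" left. 1c->2: ok.
acbb: 2b undefined. 2b->0: ok.
cabc: 2c undefined. 2c->0: ok.
All examples now run through 3 states with every (state, symbol) defined. Accept strings end in {1,2}, Reject strings end in {0}; accept={1,2}.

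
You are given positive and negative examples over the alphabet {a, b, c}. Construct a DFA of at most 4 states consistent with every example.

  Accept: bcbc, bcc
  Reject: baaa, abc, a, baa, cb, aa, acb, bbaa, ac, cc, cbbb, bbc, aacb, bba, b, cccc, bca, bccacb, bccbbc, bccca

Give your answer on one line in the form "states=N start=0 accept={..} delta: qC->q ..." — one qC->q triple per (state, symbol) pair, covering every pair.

states=4 start=0 accept={3} delta: 0a->0 0b->1 0c->0 1a->0 1b->0 1c->2 2a->0 2b->2 2c->3 3a->0 3b->0 3c->0

Fold the examples into a partial DFA from state 0: repeatedly fix the first undefined (state, symbol) met by the shortest-then-alphabetical prefix, trying targets in increasing order and rejecting any under which an Accept and a Reject string meet in one state with the same remainder; add a state when all current targets are rejected. Accepting states are where Accept strings end.
a: 0a undefined. 0a->0: ok.
b: 0b undefined. 0b->0: no, bcc/cc meet in 0 with "cc" left. Open state 1: 0b->1.
c: 0c undefined. 0c->0: ok.
ba: 1a undefined. 1a->0: ok.
bb: 1b undefined. 1b->0: ok.
bc: 1c undefined. 1c->0: no, bcbc/baaa meet in 0. 1c->1: no, bcbc/baaa meet in 0. Open state 2: 1c->2.
bca: 2a undefined. 2a->0: ok.
bcb: 2b undefined. 2b->0: no, bcbc/baaa meet in 0. 2b->1: no, bcbc/abc meet in 2. 2b->2: ok.
bcc: 2c undefined. 2c->0: no, bcbc/baaa meet in 0. 2c->1: no, bcbc/cb meet in 1. 2c->2: no, bcbc/abc meet in 2. Open state 3: 2c->3.
bcca: 3a undefined. 3a->0: ok.
bccb: 3b undefined. 3b->0: ok.
bccc: 3c undefined. 3c->0: ok.
All examples now run through 4 states with every (state, symbol) defined. Accept strings end in {3}, Reject strings end in {0,1,2}; accept={3}.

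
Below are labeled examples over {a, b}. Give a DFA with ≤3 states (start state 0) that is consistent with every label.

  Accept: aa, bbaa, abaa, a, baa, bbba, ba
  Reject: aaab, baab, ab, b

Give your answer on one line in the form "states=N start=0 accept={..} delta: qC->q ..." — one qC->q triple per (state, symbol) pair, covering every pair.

states=2 start=0 accept={0} delta: 0a->0 0b->1 1a->0 1b->0

Grow the machine one transition at a time. Run the examples from 0; the earliest place one falls off (shortest prefix, ties alphabetical) gets sent to the lowest-numbered state that keeps every Accept/Reject pair distinguishable — a pair clashes when both reach the same state with identical unread suffix — and to a fresh state only if none does.
a: 0a undefined. 0a->0: ok.
b: 0b undefined. 0b->0: no, aa/aaab meet in 0. Open state 1: 0b->1.
ba: 1a undefined. 1a->0: ok.
bb: 1b undefined. 1b->0: ok.
All examples now run through 2 states with every (state, symbol) defined. Accept strings end in {0}, Reject strings end in {1}; accept={0}.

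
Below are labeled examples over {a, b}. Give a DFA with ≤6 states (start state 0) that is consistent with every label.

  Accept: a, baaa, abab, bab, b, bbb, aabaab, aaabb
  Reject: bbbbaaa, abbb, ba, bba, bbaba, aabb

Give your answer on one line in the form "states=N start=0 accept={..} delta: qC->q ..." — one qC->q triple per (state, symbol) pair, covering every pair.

states=5 start=0 accept={0,1,4} delta: 0a->1 0b->1 1a->2 1b->2 2a->3 2b->1 3a->1 3b->4 4a->2 4b->0

Fold the examples into a partial DFA from state 0: repeatedly fix the first undefined (state, symbol) met by the shortest-then-alphabetical prefix, trying targets in increasing order and rejecting any under which an Accept and a Reject string meet in one state with the same remainder; add a state when all current targets are rejected. Accepting states are where Accept strings end.
a: 0a undefined. 0a->0: no, bbb/abbb meet in 0 with "bbb" left. Open state 1: 0a->1.
b: 0b undefined. 0b->0: no, a/ba meet in 1. 0b->1: ok.
aa: 1a undefined. 1a->0: no, baaa/ba meet in 0. 1a->1: no, a/ba meet in 1. Open state 2: 1a->2.
ab: 1b undefined. 1b->0: no, a/bba meet in 1. 1b->1: no, a/abbb meet in 1. 1b->2: ok.
aaa: 2a undefined. 2a->0: no, aaabb/ba meet in 2. 2a->1: no, a/bba meet in 1. 2a->2: no, baaa/ba meet in 2. Open state 3: 2a->3.
aab: 2b undefined. 2b->0: no, a/abbb meet in 1. 2b->1: ok.
aaab: 3b undefined. 3b->0: no, a/bbaba meet in 1. 3b->1: no, aaabb/abbb meet in 2. 3b->2: no, abab/abbb meet in 2. 3b->3: no, baaa/bbaba meet in 3 with "a" left. Open state 4: 3b->4.
baaa: 3a undefined. 3a->0: no, a/bbbbaaa meet in 1. 3a->1: ok.
aaabb: 4b undefined. 4b->0: ok.
bbaba: 4a undefined. 4a->0: no, aaabb/bbaba meet in 0. 4a->1: no, a/bbaba meet in 1. 4a->2: ok.
All examples now run through 5 states with every (state, symbol) defined. Accept strings end in {0,1,4}, Reject strings end in {2,3}; accept={0,1,4}.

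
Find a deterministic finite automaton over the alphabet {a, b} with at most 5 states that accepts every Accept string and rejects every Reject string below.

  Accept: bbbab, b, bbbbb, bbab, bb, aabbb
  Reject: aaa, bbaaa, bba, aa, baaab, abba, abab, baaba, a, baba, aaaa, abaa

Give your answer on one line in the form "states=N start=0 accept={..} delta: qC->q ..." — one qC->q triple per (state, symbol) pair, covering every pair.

states=4 start=0 accept={1,3} delta: 0a->0 0b->1 1a->2 1b->3 2a->2 2b->0 3a->0 3b->3

State merging on the prefix tree: take the shortest (then alphabetical) example prefix whose next move is undefined and point that move at state 0, else 1, else 2, ...; a target is out if some Accept/Reject pair would then sit in one state with the same input left (inseparable). If every existing state is out, open a new one.
a: 0a undefined. 0a->0: ok.
b: 0b undefined. 0b->0: no, bbbab/aaa meet in 0. Open state 1: 0b->1.
ba: 1a undefined. 1a->0: no, b/baaab meet in 1. 1a->1: no, b/abaa meet in 1. Open state 2: 1a->2.
bb: 1b undefined. 1b->0: no, bbbab/abab meet in 2 with "b" left. 1b->1: no, bbbab/abab meet in 2 with "b" left. 1b->2: no, aabbb/abab meet in 2 with "b" left. Open state 3: 1b->3.
baa: 2a undefined. 2a->0: no, b/baaab meet in 1. 2a->1: no, b/abaa meet in 1. 2a->2: ok.
bab: 2b undefined. 2b->0: ok.
bba: 3a undefined. 3a->0: ok.
bbb: 3b undefined. 3b->0: no, aabbb/aaa meet in 0. 3b->1: no, bbbab/aaa meet in 0. 3b->2: no, bbbab/aaa meet in 0. 3b->3: ok.
All examples now run through 4 states with every (state, symbol) defined. Accept strings end in {1,3}, Reject strings end in {0,2}; accept={1,3}.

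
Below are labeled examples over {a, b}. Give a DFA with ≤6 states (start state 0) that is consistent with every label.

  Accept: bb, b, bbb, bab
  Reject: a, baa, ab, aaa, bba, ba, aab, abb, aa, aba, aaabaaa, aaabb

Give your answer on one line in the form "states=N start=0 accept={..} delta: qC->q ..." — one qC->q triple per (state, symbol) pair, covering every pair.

states=3 start=0 accept={2} delta: 0a->1 0b->2 1a->1 1b->1 2a->0 2b->2

Fold the examples into a partial DFA from state 0: repeatedly fix the first undefined (state, symbol) met by the shortest-then-alphabetical prefix, trying targets in increasing order and rejecting any under which an Accept and a Reject string meet in one state with the same remainder; add a state when all current targets are rejected. Accepting states are where Accept strings end.
a: 0a undefined. 0a->0: no, bb/abb meet in 0 with "bb" left. Open state 1: 0a->1.
b: 0b undefined. 0b->0: no, bab/ab meet in 1 with "b" left. 0b->1: no, bb/ab meet in 1 with "b" left. Open state 2: 0b->2.
aa: 1a undefined. 1a->0: no, b/aab meet in 2. 1a->1: ok.
ab: 1b undefined. 1b->0: no, b/abb meet in 2. 1b->1: ok.
ba: 2a undefined. 2a->0: ok.
bb: 2b undefined. 2b->0: no, bb/ba meet in 0. 2b->1: no, bb/a meet in 1. 2b->2: ok.
All examples now run through 3 states with every (state, symbol) defined. Accept strings end in {2}, Reject strings end in {0,1}; accept={2}.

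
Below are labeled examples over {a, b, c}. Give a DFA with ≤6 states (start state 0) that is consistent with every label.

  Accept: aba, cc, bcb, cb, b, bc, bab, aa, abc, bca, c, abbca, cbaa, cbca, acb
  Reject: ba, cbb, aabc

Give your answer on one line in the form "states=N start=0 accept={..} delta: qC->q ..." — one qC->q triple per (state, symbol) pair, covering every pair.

states=4 start=0 accept={0,2,3} delta: 0a->1 0b->0 0c->2 1a->2 1b->2 1c->0 2a->0 2b->3 2c->0 3a->1 3b->1 3c->1

Fold the examples into a partial DFA from state 0: repeatedly fix the first undefined (state, symbol) met by the shortest-then-alphabetical prefix, trying targets in increasing order and rejecting any under which an Accept and a Reject string meet in one state with the same remainder; add a state when all current targets are rejected. Accepting states are where Accept strings end.
a: 0a undefined. 0a->0: no, aba/ba meet in 0 with "ba" left. Open state 1: 0a->1.
b: 0b undefined. 0b->0: ok.
c: 0c undefined. 0c->0: no, cc/cbb meet in 0. 0c->1: no, bc/ba meet in 1. Open state 2: 0c->2.
aa: 1a undefined. 1a->0: no, bc/aabc meet in 2. 1a->1: no, aa/ba meet in 1. 1a->2: ok.
ab: 1b undefined. 1b->0: no, aba/ba meet in 1. 1b->1: no, bab/ba meet in 1. 1b->2: ok.
ac: 1c undefined. 1c->0: ok.
cb: 2b undefined. 2b->0: no, bcb/cbb meet in 0. 2b->1: no, bcb/ba meet in 1. 2b->2: no, cc/aabc meet in 2 with "c" left. Open state 3: 2b->3.
cc: 2c undefined. 2c->0: ok.
aba: 2a undefined. 2a->0: ok.
cba: 3a undefined. 3a->0: no, cbaa/ba meet in 1. 3a->1: ok.
cbb: 3b undefined. 3b->0: no, aba/cbb meet in 0. 3b->1: ok.
cbc: 3c undefined. 3c->0: no, aba/aabc meet in 0. 3c->1: ok.
All examples now run through 4 states with every (state, symbol) defined. Accept strings end in {0,2,3}, Reject strings end in {1}; accept={0,2,3}.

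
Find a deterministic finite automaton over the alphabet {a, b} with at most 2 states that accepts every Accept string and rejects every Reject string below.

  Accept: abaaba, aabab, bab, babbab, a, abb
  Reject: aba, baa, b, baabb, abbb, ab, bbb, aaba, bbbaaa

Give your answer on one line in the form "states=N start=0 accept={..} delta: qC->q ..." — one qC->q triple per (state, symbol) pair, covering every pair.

Grow the machine one transition at a time. Run the examples from 0; the earliest place one falls off (shortest prefix, ties alphabetical) gets sent to the lowest-numbered state that keeps every Accept/Reject pair distinguishable — a pair clashes when both reach the same state with identical unread suffix — and to a fresh state only if none does.
a: 0a undefined. 0a->0: ok.
b: 0b undefined. 0b->0: no, abaaba/aba meet in 0. Open state 1: 0b->1.
ba: 1a undefined. 1a->0: no, abaaba/aba meet in 0. 1a->1: ok.
bb: 1b undefined. 1b->0: ok.
All examples now run through 2 states with every (state, symbol) defined. Accept strings end in {0}, Reject strings end in {1}; accept={0}.

states=2 start=0 accept={0} delta: 0a->0 0b->1 1a->1 1b->0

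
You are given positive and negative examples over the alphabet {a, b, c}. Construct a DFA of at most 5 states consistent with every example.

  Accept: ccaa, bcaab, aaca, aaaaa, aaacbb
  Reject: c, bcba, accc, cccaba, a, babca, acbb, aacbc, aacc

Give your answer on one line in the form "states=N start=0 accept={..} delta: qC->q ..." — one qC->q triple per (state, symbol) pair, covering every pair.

State merging on the prefix tree: take the shortest (then alphabetical) example prefix whose next move is undefined and point that move at state 0, else 1, else 2, ...; a target is out if some Accept/Reject pair would then sit in one state with the same input left (inseparable). If every existing state is out, open a new one.
a: 0a undefined. 0a->0: no, aaaaa/a meet in 0. Open state 1: 0a->1.
b: 0b undefined. 0b->0: ok.
c: 0c undefined. 0c->0: ok.
aa: 1a undefined. 1a->0: no, ccaa/c meet in 0. 1a->1: no, ccaa/bcba meet in 1. Open state 2: 1a->2.
ac: 1c undefined. 1c->0: ok.
aaa: 2a undefined. 2a->0: no, aaacbb/c meet in 0. 2a->1: no, aaaaa/bcba meet in 1. 2a->2: ok.
aac: 2c undefined. 2c->0: no, aaca/bcba meet in 1. 2c->1: ok.
bab: 1b undefined. 1b->0: no, aaacbb/c meet in 0. 1b->1: no, ccaa/cccaba meet in 2. 1b->2: no, ccaa/cccaba meet in 2. Open state 3: 1b->3.
babc: 3c undefined. 3c->0: ok.
bcaab: 2b undefined. 2b->0: no, bcaab/c meet in 0. 2b->1: no, bcaab/bcba meet in 1. 2b->2: ok.
aaacbb: 3b undefined. 3b->0: no, aaacbb/c meet in 0. 3b->1: no, aaacbb/bcba meet in 1. 3b->2: ok.
cccaba: 3a undefined. 3a->0: ok.
All examples now run through 4 states with every (state, symbol) defined. Accept strings end in {2}, Reject strings end in {0,1}; accept={2}.

states=4 start=0 accept={2} delta: 0a->1 0b->0 0c->0 1a->2 1b->3 1c->0 2a->2 2b->2 2c->1 3a->0 3b->2 3c->0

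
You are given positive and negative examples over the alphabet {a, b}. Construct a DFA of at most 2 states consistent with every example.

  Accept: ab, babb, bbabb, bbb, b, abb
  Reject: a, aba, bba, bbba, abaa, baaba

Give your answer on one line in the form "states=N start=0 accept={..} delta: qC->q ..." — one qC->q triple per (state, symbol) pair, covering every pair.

Grow the machine one transition at a time. Run the examples from 0; the earliest place one falls off (shortest prefix, ties alphabetical) gets sent to the lowest-numbered state that keeps every Accept/Reject pair distinguishable — a pair clashes when both reach the same state with identical unread suffix — and to a fresh state only if none does.
a: 0a undefined. 0a->0: ok.
b: 0b undefined. 0b->0: no, ab/a meet in 0. Open state 1: 0b->1.
ba: 1a undefined. 1a->0: ok.
bb: 1b undefined. 1b->0: no, babb/a meet in 0. 1b->1: ok.
All examples now run through 2 states with every (state, symbol) defined. Accept strings end in {1}, Reject strings end in {0}; accept={1}.

states=2 start=0 accept={1} delta: 0a->0 0b->1 1a->0 1b->1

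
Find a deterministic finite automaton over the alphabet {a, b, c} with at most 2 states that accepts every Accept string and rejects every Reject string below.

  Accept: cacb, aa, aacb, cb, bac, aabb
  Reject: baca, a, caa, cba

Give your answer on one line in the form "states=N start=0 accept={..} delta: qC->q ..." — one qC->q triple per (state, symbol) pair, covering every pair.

states=2 start=0 accept={0} delta: 0a->1 0b->0 0c->1 1a->0 1b->0 1c->0

State merging on the prefix tree: take the shortest (then alphabetical) example prefix whose next move is undefined and point that move at state 0, else 1, else 2, ...; a target is out if some Accept/Reject pair would then sit in one state with the same input left (inseparable). If every existing state is out, open a new one.
a: 0a undefined. 0a->0: no, aa/a meet in 0. Open state 1: 0a->1.
b: 0b undefined. 0b->0: ok.
c: 0c undefined. 0c->0: no, aa/caa meet in 1 with "a" left. 0c->1: ok.
aa: 1a undefined. 1a->0: ok.
cb: 1b undefined. 1b->0: ok.
bac: 1c undefined. 1c->0: ok.
All examples now run through 2 states with every (state, symbol) defined. Accept strings end in {0}, Reject strings end in {1}; accept={0}.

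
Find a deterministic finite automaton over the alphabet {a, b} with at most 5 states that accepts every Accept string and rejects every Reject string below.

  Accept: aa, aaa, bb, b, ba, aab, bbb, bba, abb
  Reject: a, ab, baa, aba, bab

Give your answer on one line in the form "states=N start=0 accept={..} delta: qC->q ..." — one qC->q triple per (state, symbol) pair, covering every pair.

Fold the examples into a partial DFA from state 0: repeatedly fix the first undefined (state, symbol) met by the shortest-then-alphabetical prefix, trying targets in increasing order and rejecting any under which an Accept and a Reject string meet in one state with the same remainder; add a state when all current targets are rejected. Accepting states are where Accept strings end.
a: 0a undefined. 0a->0: no, aa/a meet in 0. Open state 1: 0a->1.
b: 0b undefined. 0b->0: no, aa/baa meet in 1 with "a" left. 0b->1: no, aaa/baa meet in 1 with "aa" left. Open state 2: 0b->2.
aa: 1a undefined. 1a->0: no, aaa/a meet in 1. 1a->1: no, aa/a meet in 1. 1a->2: ok.
ab: 1b undefined. 1b->0: ok.
ba: 2a undefined. 2a->0: no, aa/bab meet in 2. 2a->1: no, aa/baa meet in 2. 2a->2: no, aa/baa meet in 2. Open state 3: 2a->3.
bb: 2b undefined. 2b->0: no, bb/ab meet in 0. 2b->1: no, bb/a meet in 1. 2b->2: ok.
baa: 3a undefined. 3a->0: ok.
bab: 3b undefined. 3b->0: ok.
All examples now run through 4 states with every (state, symbol) defined. Accept strings end in {2,3}, Reject strings end in {0,1}; accept={2,3}.

states=4 start=0 accept={2,3} delta: 0a->1 0b->2 1a->2 1b->0 2a->3 2b->2 3a->0 3b->0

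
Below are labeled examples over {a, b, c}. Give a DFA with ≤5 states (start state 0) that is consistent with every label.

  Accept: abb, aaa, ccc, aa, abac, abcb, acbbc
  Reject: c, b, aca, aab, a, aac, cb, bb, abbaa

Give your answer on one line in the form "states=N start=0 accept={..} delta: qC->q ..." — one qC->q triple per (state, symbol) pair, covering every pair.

State merging on the prefix tree: take the shortest (then alphabetical) example prefix whose next move is undefined and point that move at state 0, else 1, else 2, ...; a target is out if some Accept/Reject pair would then sit in one state with the same input left (inseparable). If every existing state is out, open a new one.
a: 0a undefined. 0a->0: no, abb/bb meet in 0 with "bb" left. Open state 1: 0a->1.
b: 0b undefined. 0b->0: ok.
c: 0c undefined. 0c->0: no, ccc/c meet in 0. 0c->1: ok.
aa: 1a undefined. 1a->0: no, aaa/c meet in 1. 1a->1: no, aaa/c meet in 1. Open state 2: 1a->2.
ab: 1b undefined. 1b->0: no, abb/b meet in 0. 1b->1: no, abb/c meet in 1. 1b->2: no, abb/aab meet in 2 with "b" left. Open state 3: 1b->3.
ac: 1c undefined. 1c->0: no, ccc/c meet in 1. 1c->1: no, ccc/c meet in 1. 1c->2: no, aaa/aca meet in 2 with "a" left. 1c->3: ok.
aaa: 2a undefined. 2a->0: no, aaa/b meet in 0. 2a->1: no, aaa/c meet in 1. 2a->2: ok.
aab: 2b undefined. 2b->0: ok.
aac: 2c undefined. 2c->0: ok.
aba: 3a undefined. 3a->0: no, abac/c meet in 1. 3a->1: no, abac/cb meet in 3. 3a->2: no, aaa/aca meet in 2. 3a->3: ok.
abb: 3b undefined. 3b->0: no, abb/b meet in 0. 3b->1: no, abb/c meet in 1. 3b->2: no, abb/abbaa meet in 2. 3b->3: no, abb/aca meet in 3. Open state 4: 3b->4.
abc: 3c undefined. 3c->0: no, ccc/b meet in 0. 3c->1: no, ccc/c meet in 1. 3c->2: no, abcb/b meet in 0. 3c->3: no, ccc/aca meet in 3. 3c->4: ok.
abba: 4a undefined. 4a->0: ok.
abcb: 4b undefined. 4b->0: no, abcb/b meet in 0. 4b->1: no, abcb/c meet in 1. 4b->2: no, acbbc/b meet in 0. 4b->3: no, abcb/aca meet in 3. 4b->4: ok.
acbbc: 4c undefined. 4c->0: no, acbbc/b meet in 0. 4c->1: no, acbbc/c meet in 1. 4c->2: ok.
All examples now run through 5 states with every (state, symbol) defined. Accept strings end in {2,4}, Reject strings end in {0,1,3}; accept={2,4}.

states=5 start=0 accept={2,4} delta: 0a->1 0b->0 0c->1 1a->2 1b->3 1c->3 2a->2 2b->0 2c->0 3a->3 3b->4 3c->4 4a->0 4b->4 4c->2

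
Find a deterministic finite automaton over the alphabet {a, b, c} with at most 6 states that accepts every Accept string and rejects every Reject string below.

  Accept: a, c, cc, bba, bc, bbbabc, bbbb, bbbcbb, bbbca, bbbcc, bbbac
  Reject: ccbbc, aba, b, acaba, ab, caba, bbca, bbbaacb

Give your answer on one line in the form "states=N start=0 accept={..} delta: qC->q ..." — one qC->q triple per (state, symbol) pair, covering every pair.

Fold the examples into a partial DFA from state 0: repeatedly fix the first undefined (state, symbol) met by the shortest-then-alphabetical prefix, trying targets in increasing order and rejecting any under which an Accept and a Reject string meet in one state with the same remainder; add a state when all current targets are rejected. Accepting states are where Accept strings end.
a: 0a undefined. 0a->0: ok.
b: 0b undefined. 0b->0: no, a/aba meet in 0. Open state 1: 0b->1.
c: 0c undefined. 0c->0: ok.
bb: 1b undefined. 1b->0: no, a/ccbbc meet in 0. 1b->1: no, bba/aba meet in 1 with "a" left. Open state 2: 1b->2.
bc: 1c undefined. 1c->0: ok.
aba: 1a undefined. 1a->0: no, a/aba meet in 0. 1a->1: ok.
bba: 2a undefined. 2a->0: ok.
bbb: 2b undefined. 2b->0: no, bbbb/aba meet in 1. 2b->1: no, bbbabc/ccbbc meet in 2 with "c" left. 2b->2: no, bbbca/bbca meet in 2 with "ca" left. Open state 3: 2b->3.
bbc: 2c undefined. 2c->0: no, a/ccbbc meet in 0. 2c->1: ok.
bbba: 3a undefined. 3a->0: ok.
bbbb: 3b undefined. 3b->0: ok.
bbbc: 3c undefined. 3c->0: ok.
All examples now run through 4 states with every (state, symbol) defined. Accept strings end in {0,2}, Reject strings end in {1}; accept={0,2}.

states=4 start=0 accept={0,2} delta: 0a->0 0b->1 0c->0 1a->1 1b->2 1c->0 2a->0 2b->3 2c->1 3a->0 3b->0 3c->0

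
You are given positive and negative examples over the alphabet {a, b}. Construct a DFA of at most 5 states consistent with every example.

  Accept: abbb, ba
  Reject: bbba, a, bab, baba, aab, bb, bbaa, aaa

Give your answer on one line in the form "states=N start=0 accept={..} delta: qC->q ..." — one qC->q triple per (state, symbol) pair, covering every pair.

Grow the machine one transition at a time. Run the examples from 0; the earliest place one falls off (shortest prefix, ties alphabetical) gets sent to the lowest-numbered state that keeps every Accept/Reject pair distinguishable — a pair clashes when both reach the same state with identical unread suffix — and to a fresh state only if none does.
a: 0a undefined. 0a->0: ok.
b: 0b undefined. 0b->0: no, abbb/bbba meet in 0. Open state 1: 0b->1.
ba: 1a undefined. 1a->0: no, ba/a meet in 0. 1a->1: no, ba/aab meet in 1. Open state 2: 1a->2.
bb: 1b undefined. 1b->0: no, abbb/aab meet in 1. 1b->1: no, abbb/aab meet in 1. 1b->2: no, abbb/bab meet in 2 with "b" left. Open state 3: 1b->3.
bab: 2b undefined. 2b->0: ok.
bba: 3a undefined. 3a->0: ok.
bbb: 3b undefined. 3b->0: no, abbb/bbba meet in 0. 3b->1: no, abbb/aab meet in 1. 3b->2: ok.
bbba: 2a undefined. 2a->0: ok.
All examples now run through 4 states with every (state, symbol) defined. Accept strings end in {2}, Reject strings end in {0,1,3}; accept={2}.

states=4 start=0 accept={2} delta: 0a->0 0b->1 1a->2 1b->3 2a->0 2b->0 3a->0 3b->2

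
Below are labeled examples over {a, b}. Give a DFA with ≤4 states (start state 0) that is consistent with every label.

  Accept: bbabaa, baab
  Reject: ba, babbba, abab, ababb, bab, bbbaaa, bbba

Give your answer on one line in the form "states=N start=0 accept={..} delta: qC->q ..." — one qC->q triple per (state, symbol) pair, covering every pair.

states=4 start=0 accept={0,1} delta: 0a->0 0b->1 1a->2 1b->0 2a->1 2b->3 3a->2 3b->2

State merging on the prefix tree: take the shortest (then alphabetical) example prefix whose next move is undefined and point that move at state 0, else 1, else 2, ...; a target is out if some Accept/Reject pair would then sit in one state with the same input left (inseparable). If every existing state is out, open a new one.
a: 0a undefined. 0a->0: ok.
b: 0b undefined. 0b->0: no, bbabaa/ba meet in 0. Open state 1: 0b->1.
ba: 1a undefined. 1a->0: no, baab/abab meet in 1. 1a->1: no, baab/abab meet in 1 with "b" left. Open state 2: 1a->2.
bb: 1b undefined. 1b->0: ok.
baa: 2a undefined. 2a->0: no, bbabaa/bbbaaa meet in 0. 2a->1: ok.
bab: 2b undefined. 2b->0: no, bbabaa/ababb meet in 1. 2b->1: no, bbabaa/abab meet in 1. 2b->2: no, bbabaa/babbba meet in 1. Open state 3: 2b->3.
babb: 3b undefined. 3b->0: no, baab/ababb meet in 0. 3b->1: no, bbabaa/ababb meet in 1. 3b->2: ok.
babbba: 3a undefined. 3a->0: no, baab/babbba meet in 0. 3a->1: no, bbabaa/babbba meet in 1. 3a->2: ok.
All examples now run through 4 states with every (state, symbol) defined. Accept strings end in {0,1}, Reject strings end in {2,3}; accept={0,1}.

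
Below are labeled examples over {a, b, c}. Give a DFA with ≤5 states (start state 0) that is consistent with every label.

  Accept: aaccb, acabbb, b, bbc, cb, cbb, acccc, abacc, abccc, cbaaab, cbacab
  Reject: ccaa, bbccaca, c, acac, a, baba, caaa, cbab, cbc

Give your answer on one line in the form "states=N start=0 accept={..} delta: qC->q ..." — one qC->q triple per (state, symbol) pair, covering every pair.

states=5 start=0 accept={1,3} delta: 0a->0 0b->1 0c->2 1a->0 1b->1 1c->1 2a->0 2b->3 2c->1 3a->4 3b->1 3c->0 4a->0 4b->0 4c->0

Fold the examples into a partial DFA from state 0: repeatedly fix the first undefined (state, symbol) met by the shortest-then-alphabetical prefix, trying targets in increasing order and rejecting any under which an Accept and a Reject string meet in one state with the same remainder; add a state when all current targets are rejected. Accepting states are where Accept strings end.
a: 0a undefined. 0a->0: ok.
b: 0b undefined. 0b->0: no, b/a meet in 0. Open state 1: 0b->1.
c: 0c undefined. 0c->0: no, acccc/ccaa meet in 0. 0c->1: no, b/c meet in 1. Open state 2: 0c->2.
ba: 1a undefined. 1a->0: ok.
bb: 1b undefined. 1b->0: no, bbc/c meet in 2. 1b->1: ok.
ca: 2a undefined. 2a->0: ok.
cb: 2b undefined. 2b->0: no, acabbb/cbab meet in 1. 2b->1: no, acabbb/cbab meet in 1. 2b->2: no, acabbb/cbab meet in 1. Open state 3: 2b->3.
cc: 2c undefined. 2c->0: no, acccc/ccaa meet in 0. 2c->1: ok.
abc: 1c undefined. 1c->0: no, bbc/ccaa meet in 0. 1c->1: ok.
cba: 3a undefined. 3a->0: no, aaccb/cbab meet in 1. 3a->1: no, aaccb/cbab meet in 1. 3a->2: no, cb/cbab meet in 3. 3a->3: no, cbb/cbab meet in 3 with "b" left. Open state 4: 3a->4.
cbb: 3b undefined. 3b->0: no, cbb/ccaa meet in 0. 3b->1: ok.
cbc: 3c undefined. 3c->0: ok.
cbaa: 4a undefined. 4a->0: ok.
cbab: 4b undefined. 4b->0: ok.
cbac: 4c undefined. 4c->0: ok.
All examples now run through 5 states with every (state, symbol) defined. Accept strings end in {1,3}, Reject strings end in {0,2}; accept={1,3}.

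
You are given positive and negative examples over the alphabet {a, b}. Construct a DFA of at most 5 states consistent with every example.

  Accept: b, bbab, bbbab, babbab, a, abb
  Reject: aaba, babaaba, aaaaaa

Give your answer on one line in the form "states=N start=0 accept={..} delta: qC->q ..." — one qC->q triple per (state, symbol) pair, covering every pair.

State merging on the prefix tree: take the shortest (then alphabetical) example prefix whose next move is undefined and point that move at state 0, else 1, else 2, ...; a target is out if some Accept/Reject pair would then sit in one state with the same input left (inseparable). If every existing state is out, open a new one.
a: 0a undefined. 0a->0: no, a/aaaaaa meet in 0. Open state 1: 0a->1.
b: 0b undefined. 0b->0: ok.
aa: 1a undefined. 1a->0: no, b/aaaaaa meet in 0. 1a->1: no, a/aaaaaa meet in 1. Open state 2: 1a->2.
ab: 1b undefined. 1b->0: ok.
aaa: 2a undefined. 2a->0: no, b/aaaaaa meet in 0. 2a->1: ok.
aab: 2b undefined. 2b->0: no, a/aaba meet in 1. 2b->1: ok.
All examples now run through 3 states with every (state, symbol) defined. Accept strings end in {0,1}, Reject strings end in {2}; accept={0,1}.

states=3 start=0 accept={0,1} delta: 0a->1 0b->0 1a->2 1b->0 2a->1 2b->1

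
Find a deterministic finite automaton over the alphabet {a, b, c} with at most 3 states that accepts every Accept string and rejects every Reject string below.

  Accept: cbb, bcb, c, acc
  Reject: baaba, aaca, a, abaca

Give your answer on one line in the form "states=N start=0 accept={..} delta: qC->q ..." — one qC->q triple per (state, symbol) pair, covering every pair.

Fold the examples into a partial DFA from state 0: repeatedly fix the first undefined (state, symbol) met by the shortest-then-alphabetical prefix, trying targets in increasing order and rejecting any under which an Accept and a Reject string meet in one state with the same remainder; add a state when all current targets are rejected. Accepting states are where Accept strings end.
a: 0a undefined. 0a->0: ok.
b: 0b undefined. 0b->0: ok.
c: 0c undefined. 0c->0: no, cbb/baaba meet in 0. Open state 1: 0c->1.
cb: 1b undefined. 1b->0: no, cbb/baaba meet in 0. 1b->1: ok.
acc: 1c undefined. 1c->0: no, acc/baaba meet in 0. 1c->1: ok.
aaca: 1a undefined. 1a->0: ok.
All examples now run through 2 states with every (state, symbol) defined. Accept strings end in {1}, Reject strings end in {0}; accept={1}.

states=2 start=0 accept={1} delta: 0a->0 0b->0 0c->1 1a->0 1b->1 1c->1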